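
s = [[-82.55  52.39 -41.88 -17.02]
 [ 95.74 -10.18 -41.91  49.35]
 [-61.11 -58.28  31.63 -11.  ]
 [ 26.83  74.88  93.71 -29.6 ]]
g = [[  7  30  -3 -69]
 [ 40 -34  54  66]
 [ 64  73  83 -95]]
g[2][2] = 83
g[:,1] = [30, -34, 73]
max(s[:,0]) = 95.74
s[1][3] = 49.35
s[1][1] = -10.18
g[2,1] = 73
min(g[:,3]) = -95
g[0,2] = -3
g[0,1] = 30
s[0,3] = -17.02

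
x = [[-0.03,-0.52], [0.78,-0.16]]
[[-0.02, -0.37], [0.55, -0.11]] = x @ [[0.71,0.00], [0.00,0.71]]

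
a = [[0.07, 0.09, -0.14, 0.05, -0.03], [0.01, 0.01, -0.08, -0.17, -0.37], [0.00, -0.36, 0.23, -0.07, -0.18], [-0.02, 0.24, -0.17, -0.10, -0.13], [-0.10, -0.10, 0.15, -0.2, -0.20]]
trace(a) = 0.01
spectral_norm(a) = 0.61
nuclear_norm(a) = 1.31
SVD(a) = [[-0.21,  0.2,  0.53,  -0.74,  0.30], [0.35,  0.69,  0.36,  0.45,  0.25], [0.73,  -0.25,  0.36,  -0.21,  -0.48], [-0.19,  0.62,  -0.23,  -0.22,  -0.69], [0.51,  0.20,  -0.64,  -0.39,  0.37]] @ diag([0.6121011509215205, 0.5057195702987526, 0.18455593431750703, 0.004329049725311603, 0.0005135115023320604]) @ [[-0.10, -0.61, 0.46, -0.33, -0.54], [-0.02, 0.48, -0.43, -0.38, -0.67], [0.59, -0.39, -0.41, 0.49, -0.31], [-0.8, -0.27, -0.41, 0.34, -0.1], [-0.09, 0.41, 0.53, 0.63, -0.39]]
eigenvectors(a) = [[0.45+0.00j, -0.10-0.10j, (-0.1+0.1j), 0.71+0.00j, 0.07+0.00j], [0.35+0.00j, -0.67+0.00j, -0.67-0.00j, (0.4+0j), (-0.42+0j)], [(-0.53+0j), (-0.64-0.09j), (-0.64+0.09j), 0.57+0.00j, (-0.54+0j)], [(0.46+0j), (0.03+0.12j), (0.03-0.12j), (-0.03+0j), -0.62+0.00j], [(-0.43+0j), -0.24+0.19j, -0.24-0.19j, (-0.09+0j), (0.39+0j)]]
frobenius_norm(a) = 0.82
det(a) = -0.00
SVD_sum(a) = [[0.01, 0.08, -0.06, 0.04, 0.07], [-0.02, -0.13, 0.1, -0.07, -0.12], [-0.04, -0.27, 0.20, -0.15, -0.24], [0.01, 0.07, -0.05, 0.04, 0.06], [-0.03, -0.19, 0.14, -0.1, -0.17]] + [[-0.00, 0.05, -0.04, -0.04, -0.07], [-0.01, 0.17, -0.15, -0.13, -0.23], [0.00, -0.06, 0.05, 0.05, 0.08], [-0.01, 0.15, -0.13, -0.12, -0.21], [-0.00, 0.05, -0.04, -0.04, -0.07]] + [[0.06, -0.04, -0.04, 0.05, -0.03], [0.04, -0.03, -0.03, 0.03, -0.02], [0.04, -0.03, -0.03, 0.03, -0.02], [-0.03, 0.02, 0.02, -0.02, 0.01], [-0.07, 0.05, 0.05, -0.06, 0.04]] + [[0.00, 0.00, 0.0, -0.00, 0.0], [-0.00, -0.00, -0.00, 0.0, -0.0], [0.00, 0.00, 0.00, -0.0, 0.00], [0.00, 0.00, 0.00, -0.0, 0.0], [0.0, 0.0, 0.00, -0.00, 0.0]] + [[-0.00, 0.0, 0.0, 0.0, -0.0], [-0.0, 0.00, 0.0, 0.0, -0.0], [0.00, -0.00, -0.00, -0.0, 0.00], [0.00, -0.00, -0.00, -0.0, 0.0], [-0.0, 0.0, 0.00, 0.00, -0.0]]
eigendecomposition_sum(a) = [[(0.02+0j),  (0.17+0j),  -0.16-0.00j,  (-0.01+0j),  -0.06+0.00j], [0.02+0.00j,  (0.13+0j),  -0.12-0.00j,  (-0.01+0j),  -0.04+0.00j], [-0.03+0.00j,  -0.20-0.00j,  0.18+0.00j,  0.01+0.00j,  (0.07-0j)], [0.02+0.00j,  0.17+0.00j,  -0.16-0.00j,  -0.01+0.00j,  -0.06+0.00j], [(-0.02+0j),  (-0.16-0j),  (0.15+0j),  (0.01+0j),  (0.05-0j)]] + [[(0.02-0.02j), (-0.04+0.02j), (0.01-0j), 0.03-0.05j, 0.01-0.06j], [(-0.01-0.12j), (-0.06+0.18j), 0.02-0.02j, -0.08-0.27j, -0.16-0.24j], [0.01-0.12j, (-0.08+0.16j), (0.02-0.02j), (-0.04-0.27j), -0.13-0.26j], [(-0.02+0.01j), 0.03+0.00j, (-0.01-0j), (-0.04+0.03j), (-0.04+0.04j)], [(-0.04-0.04j), (0.03+0.08j), 0.00-0.01j, -0.10-0.07j, -0.13-0.04j]] + [[(0.02+0.02j), (-0.04-0.02j), (0.01+0j), (0.03+0.05j), (0.01+0.06j)], [-0.01+0.12j, (-0.06-0.18j), 0.02+0.02j, (-0.08+0.27j), (-0.16+0.24j)], [0.01+0.12j, -0.08-0.16j, 0.02+0.02j, -0.04+0.27j, (-0.13+0.26j)], [(-0.02-0.01j), (0.03-0j), -0.01+0.00j, (-0.04-0.03j), -0.04-0.04j], [(-0.04+0.04j), 0.03-0.08j, 0.01j, (-0.1+0.07j), (-0.13+0.04j)]] + [[(0.01-0j), -0.01+0.00j, 0.00-0.00j, (0.01-0j), 0.00-0.00j], [0.01-0.00j, (-0+0j), 0.00-0.00j, -0j, 0.00-0.00j], [(0.01-0j), (-0.01+0j), -0j, 0.00-0.00j, 0.00-0.00j], [-0.00+0.00j, -0j, -0.00+0.00j, -0.00+0.00j, (-0+0j)], [(-0+0j), 0.00-0.00j, (-0+0j), -0.00+0.00j, -0.00+0.00j]] + [[(-0+0j), (-0-0j), 0.00+0.00j, 0.00+0.00j, (-0+0j)], [-0j, 0.00+0.00j, (-0-0j), -0.00-0.00j, -0j], [-0j, 0.00+0.00j, (-0-0j), -0.00-0.00j, 0.00-0.00j], [-0j, 0j, (-0-0j), -0.00-0.00j, 0.00-0.00j], [-0.00+0.00j, -0.00-0.00j, 0.00+0.00j, 0.00+0.00j, -0.00+0.00j]]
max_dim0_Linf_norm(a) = 0.37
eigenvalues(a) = [(0.38+0j), (-0.19+0.13j), (-0.19-0.13j), (0.01+0j), (-0+0j)]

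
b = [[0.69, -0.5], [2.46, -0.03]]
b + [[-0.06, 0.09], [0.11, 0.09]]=[[0.63,-0.41], [2.57,0.06]]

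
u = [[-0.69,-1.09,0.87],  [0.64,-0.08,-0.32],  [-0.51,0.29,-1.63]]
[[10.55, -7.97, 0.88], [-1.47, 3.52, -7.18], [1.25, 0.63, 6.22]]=u@ [[-3.81, 5.12, -10.24],[-8.07, 2.9, 6.04],[-1.01, -1.47, 0.46]]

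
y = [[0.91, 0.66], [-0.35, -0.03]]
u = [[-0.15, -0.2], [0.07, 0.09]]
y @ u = [[-0.09, -0.12], [0.05, 0.07]]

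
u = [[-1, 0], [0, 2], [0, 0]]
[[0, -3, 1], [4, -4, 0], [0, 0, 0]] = u@[[0, 3, -1], [2, -2, 0]]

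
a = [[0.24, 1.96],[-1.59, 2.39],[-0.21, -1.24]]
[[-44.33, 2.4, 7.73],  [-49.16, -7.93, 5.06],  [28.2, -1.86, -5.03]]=a @ [[-2.60, 5.77, 2.32], [-22.30, 0.52, 3.66]]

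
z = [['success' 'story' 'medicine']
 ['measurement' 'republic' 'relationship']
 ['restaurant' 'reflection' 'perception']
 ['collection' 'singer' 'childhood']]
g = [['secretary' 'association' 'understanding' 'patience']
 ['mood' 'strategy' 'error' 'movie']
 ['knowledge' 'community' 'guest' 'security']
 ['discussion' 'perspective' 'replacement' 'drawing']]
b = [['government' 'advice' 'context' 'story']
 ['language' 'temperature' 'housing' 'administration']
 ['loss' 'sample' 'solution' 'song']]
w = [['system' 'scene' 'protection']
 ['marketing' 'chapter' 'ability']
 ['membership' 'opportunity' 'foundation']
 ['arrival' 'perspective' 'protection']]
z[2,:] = ['restaurant', 'reflection', 'perception']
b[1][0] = 'language'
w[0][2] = 'protection'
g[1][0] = 'mood'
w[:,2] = ['protection', 'ability', 'foundation', 'protection']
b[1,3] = 'administration'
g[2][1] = 'community'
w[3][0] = 'arrival'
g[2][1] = 'community'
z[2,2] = 'perception'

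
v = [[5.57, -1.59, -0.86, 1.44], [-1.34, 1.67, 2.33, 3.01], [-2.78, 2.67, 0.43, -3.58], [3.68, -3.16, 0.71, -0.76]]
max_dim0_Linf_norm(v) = 5.57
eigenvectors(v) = [[-0.72+0.00j, (-0.08+0.09j), (-0.08-0.09j), 0.48+0.00j], [0.21+0.00j, -0.53+0.05j, -0.53-0.05j, 0.72+0.00j], [(0.55+0j), (0.61+0j), (0.61-0j), 0.49+0.00j], [-0.36+0.00j, (-0.04-0.57j), (-0.04+0.57j), -0.06+0.00j]]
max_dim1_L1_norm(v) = 9.46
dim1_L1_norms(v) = [9.46, 8.35, 9.46, 8.31]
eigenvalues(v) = [(7.39+0j), (-1.29+3.15j), (-1.29-3.15j), (2.1+0j)]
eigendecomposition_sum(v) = [[5.29+0.00j, (-2.48-0j), (-1.42+0j), (0.64-0j)],[-1.50-0.00j, 0.71+0.00j, (0.4-0j), (-0.18+0j)],[(-4.03-0j), 1.90+0.00j, 1.08-0.00j, -0.49+0.00j],[(2.62+0j), -1.23-0.00j, (-0.7+0j), (0.32-0j)]] + [[-0.14-0.03j, 0.14+0.14j, (-0.03-0.2j), 0.32-0.16j], [(-0.35-0.52j), 0.02+0.87j, (0.5-0.72j), (1.48+0.45j)], [(0.34+0.63j), 0.08-0.99j, -0.64+0.75j, (-1.62-0.68j)], [0.57-0.35j, (-0.93-0.01j), (0.75+0.55j), (-0.53+1.56j)]] + [[(-0.14+0.03j), (0.14-0.14j), (-0.03+0.2j), 0.32+0.16j], [-0.35+0.52j, 0.02-0.87j, 0.50+0.72j, (1.48-0.45j)], [(0.34-0.63j), 0.08+0.99j, -0.64-0.75j, (-1.62+0.68j)], [(0.57+0.35j), (-0.93+0.01j), (0.75-0.55j), (-0.53-1.56j)]] + [[0.57-0.00j, 0.61+0.00j, 0.62+0.00j, (0.15+0j)],[0.86-0.00j, 0.92+0.00j, 0.94+0.00j, (0.23+0j)],[(0.58-0j), (0.62+0j), (0.63+0j), (0.16+0j)],[-0.07+0.00j, -0.08-0.00j, (-0.08-0j), (-0.02-0j)]]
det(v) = 180.44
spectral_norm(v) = 8.70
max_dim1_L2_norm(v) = 6.03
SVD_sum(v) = [[4.87, -2.9, -0.57, 1.27], [-1.27, 0.76, 0.15, -0.33], [-3.73, 2.22, 0.43, -0.97], [3.68, -2.19, -0.43, 0.96]] + [[-0.02, 0.04, 0.07, 0.22],[-0.41, 0.7, 1.14, 3.67],[0.25, -0.44, -0.71, -2.3],[0.15, -0.26, -0.42, -1.35]] + [[0.10, 0.41, -0.82, 0.19], [-0.09, -0.37, 0.73, -0.17], [-0.02, -0.10, 0.19, -0.04], [-0.19, -0.77, 1.53, -0.35]] + [[0.63, 0.86, 0.46, -0.24], [0.43, 0.58, 0.31, -0.16], [0.72, 0.98, 0.52, -0.27], [0.04, 0.06, 0.03, -0.02]]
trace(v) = 6.91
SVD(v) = [[-0.67,0.05,0.43,0.60], [0.17,0.81,-0.39,0.41], [0.51,-0.51,-0.1,0.69], [-0.51,-0.3,-0.81,0.04]] @ diag([8.702217600328261, 4.857923697523979, 2.1726832862515884, 1.9645441006032465]) @ [[-0.83, 0.5, 0.10, -0.22], [-0.1, 0.18, 0.29, 0.93], [0.11, 0.44, -0.87, 0.2], [0.53, 0.73, 0.39, -0.20]]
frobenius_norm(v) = 10.39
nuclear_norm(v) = 17.70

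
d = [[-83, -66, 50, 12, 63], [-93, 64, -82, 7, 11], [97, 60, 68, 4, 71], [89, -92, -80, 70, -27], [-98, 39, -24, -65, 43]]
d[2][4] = 71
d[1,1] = 64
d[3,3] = 70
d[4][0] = -98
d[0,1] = -66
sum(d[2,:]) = 300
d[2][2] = 68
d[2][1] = 60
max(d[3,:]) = 89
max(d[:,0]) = 97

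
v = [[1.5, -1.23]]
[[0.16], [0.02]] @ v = [[0.24, -0.20], [0.03, -0.02]]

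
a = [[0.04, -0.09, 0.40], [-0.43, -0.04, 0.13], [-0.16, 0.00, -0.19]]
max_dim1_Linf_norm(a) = 0.43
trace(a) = -0.19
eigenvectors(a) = [[0.30+0.00j, (-0.28+0.29j), (-0.28-0.29j)], [-0.94+0.00j, (-0.85+0j), -0.85-0.00j], [(-0.15+0j), -0.19-0.28j, (-0.19+0.28j)]]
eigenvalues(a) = [(0.12+0j), (-0.15+0.19j), (-0.15-0.19j)]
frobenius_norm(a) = 0.66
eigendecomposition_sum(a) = [[(0.05+0j), (-0.03+0j), (0.05+0j)], [-0.16+0.00j, (0.09+0j), -0.17+0.00j], [-0.03+0.00j, 0.02+0.00j, -0.03+0.00j]] + [[-0.01+0.08j, -0.03+0.02j, (0.17+0.07j)], [-0.13+0.11j, -0.07-0.02j, (0.15+0.36j)], [-0.07-0.02j, (-0.01-0.03j), (-0.08+0.13j)]] + [[-0.01-0.08j,-0.03-0.02j,(0.17-0.07j)], [(-0.13-0.11j),(-0.07+0.02j),0.15-0.36j], [-0.07+0.02j,-0.01+0.03j,-0.08-0.13j]]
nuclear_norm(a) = 0.96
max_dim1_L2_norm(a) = 0.45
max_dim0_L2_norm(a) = 0.46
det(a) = 0.01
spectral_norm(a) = 0.48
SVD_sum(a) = [[-0.18, -0.06, 0.25], [-0.21, -0.07, 0.29], [0.03, 0.01, -0.05]] + [[0.22, -0.02, 0.16], [-0.22, 0.02, -0.16], [-0.2, 0.02, -0.14]] + [[0.00,  -0.01,  -0.00], [-0.0,  0.01,  0.0], [0.00,  -0.03,  -0.01]]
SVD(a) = [[-0.65, 0.6, 0.47], [-0.75, -0.6, -0.27], [0.12, -0.53, 0.84]] @ diag([0.47905538032605655, 0.45196231033454287, 0.032187149885006254]) @ [[0.58, 0.18, -0.79], [0.81, -0.07, 0.58], [0.05, -0.98, -0.19]]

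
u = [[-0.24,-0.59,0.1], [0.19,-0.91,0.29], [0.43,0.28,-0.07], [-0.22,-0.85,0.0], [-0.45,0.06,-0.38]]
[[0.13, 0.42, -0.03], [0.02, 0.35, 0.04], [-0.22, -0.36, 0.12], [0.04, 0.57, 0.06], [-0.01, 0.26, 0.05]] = u@[[-0.46, -0.51, 0.28], [0.07, -0.54, -0.14], [0.59, -0.17, -0.49]]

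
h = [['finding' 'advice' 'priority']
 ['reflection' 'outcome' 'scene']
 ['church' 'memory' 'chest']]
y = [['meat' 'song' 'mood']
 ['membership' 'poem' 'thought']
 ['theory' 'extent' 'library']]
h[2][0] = 'church'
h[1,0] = 'reflection'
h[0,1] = 'advice'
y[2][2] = 'library'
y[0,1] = 'song'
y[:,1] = ['song', 'poem', 'extent']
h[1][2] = 'scene'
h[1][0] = 'reflection'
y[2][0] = 'theory'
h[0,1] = 'advice'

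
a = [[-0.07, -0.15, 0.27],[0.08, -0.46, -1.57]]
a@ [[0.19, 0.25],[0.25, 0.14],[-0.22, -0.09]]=[[-0.11, -0.06], [0.25, 0.10]]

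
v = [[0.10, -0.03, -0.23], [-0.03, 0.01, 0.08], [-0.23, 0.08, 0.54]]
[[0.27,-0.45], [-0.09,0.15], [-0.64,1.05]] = v@[[0.79, -0.89],[-0.06, -0.46],[-0.84, 1.64]]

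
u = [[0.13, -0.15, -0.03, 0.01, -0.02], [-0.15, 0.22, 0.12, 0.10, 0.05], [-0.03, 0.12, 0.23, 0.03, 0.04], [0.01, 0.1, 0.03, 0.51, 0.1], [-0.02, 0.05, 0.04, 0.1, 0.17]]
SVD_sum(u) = [[0.01, -0.03, -0.02, -0.07, -0.02], [-0.03, 0.09, 0.05, 0.19, 0.06], [-0.02, 0.05, 0.03, 0.12, 0.04], [-0.07, 0.19, 0.12, 0.42, 0.14], [-0.02, 0.06, 0.04, 0.14, 0.04]] + [[0.07, -0.09, -0.08, 0.08, -0.01], [-0.09, 0.11, 0.1, -0.10, 0.01], [-0.08, 0.1, 0.09, -0.09, 0.01], [0.08, -0.10, -0.09, 0.09, -0.01], [-0.01, 0.01, 0.01, -0.01, 0.00]] + [[0.05, -0.03, 0.07, -0.00, 0.02],[-0.03, 0.02, -0.04, 0.0, -0.01],[0.07, -0.04, 0.1, -0.01, 0.02],[-0.0, 0.0, -0.01, 0.0, -0.0],[0.02, -0.01, 0.02, -0.00, 0.01]] + [[0.00, 0.0, 0.0, 0.0, -0.01],[0.0, 0.0, 0.00, 0.00, -0.01],[0.0, 0.0, 0.01, 0.01, -0.03],[0.00, 0.00, 0.01, 0.01, -0.03],[-0.01, -0.01, -0.03, -0.03, 0.12]] + [[-0.00, -0.00, 0.0, 0.00, -0.0], [-0.0, -0.0, 0.00, 0.00, -0.0], [0.0, 0.0, -0.00, -0.00, 0.00], [0.00, 0.0, -0.00, -0.00, 0.00], [-0.00, -0.0, 0.0, 0.00, -0.00]]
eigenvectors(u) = [[0.13, -0.45, 0.7, 0.53, -0.06], [-0.39, 0.56, 0.66, -0.31, -0.09], [-0.24, 0.50, -0.23, 0.76, -0.24], [-0.84, -0.49, -0.13, -0.05, -0.21], [-0.27, 0.04, 0.02, 0.19, 0.94]]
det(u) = -0.00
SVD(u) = [[-0.13, -0.45, -0.53, -0.06, -0.7], [0.39, 0.56, 0.31, -0.09, -0.66], [0.24, 0.50, -0.76, -0.24, 0.23], [0.84, -0.49, 0.05, -0.21, 0.13], [0.27, 0.04, -0.19, 0.94, -0.02]] @ diag([0.5955884402083101, 0.36446927338117663, 0.1676565122275401, 0.13461948723099287, 0.0023337130480197386]) @ [[-0.13, 0.39, 0.24, 0.84, 0.27], [-0.45, 0.56, 0.50, -0.49, 0.04], [-0.53, 0.31, -0.76, 0.05, -0.19], [-0.06, -0.09, -0.24, -0.21, 0.94], [0.70, 0.66, -0.23, -0.13, 0.02]]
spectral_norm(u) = 0.60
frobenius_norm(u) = 0.73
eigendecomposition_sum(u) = [[0.01, -0.03, -0.02, -0.07, -0.02],  [-0.03, 0.09, 0.05, 0.19, 0.06],  [-0.02, 0.05, 0.03, 0.12, 0.04],  [-0.07, 0.19, 0.12, 0.42, 0.14],  [-0.02, 0.06, 0.04, 0.14, 0.04]] + [[0.07, -0.09, -0.08, 0.08, -0.01], [-0.09, 0.11, 0.10, -0.10, 0.01], [-0.08, 0.10, 0.09, -0.09, 0.01], [0.08, -0.1, -0.09, 0.09, -0.01], [-0.01, 0.01, 0.01, -0.01, 0.0]] + [[-0.0,-0.00,0.00,0.00,-0.0],[-0.00,-0.00,0.0,0.0,-0.0],[0.0,0.00,-0.0,-0.0,0.0],[0.0,0.0,-0.00,-0.0,0.0],[-0.00,-0.0,0.00,0.00,-0.00]] + [[0.05, -0.03, 0.07, -0.00, 0.02], [-0.03, 0.02, -0.04, 0.0, -0.01], [0.07, -0.04, 0.1, -0.01, 0.02], [-0.00, 0.00, -0.01, 0.00, -0.00], [0.02, -0.01, 0.02, -0.00, 0.01]] + [[0.0, 0.0, 0.0, 0.0, -0.01], [0.0, 0.0, 0.00, 0.00, -0.01], [0.0, 0.0, 0.01, 0.01, -0.03], [0.0, 0.00, 0.01, 0.01, -0.03], [-0.01, -0.01, -0.03, -0.03, 0.12]]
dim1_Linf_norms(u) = [0.15, 0.22, 0.23, 0.51, 0.17]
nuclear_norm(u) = 1.26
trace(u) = 1.26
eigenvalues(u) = [0.6, 0.36, -0.0, 0.17, 0.13]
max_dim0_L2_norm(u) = 0.53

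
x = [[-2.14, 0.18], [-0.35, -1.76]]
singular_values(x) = [2.18, 1.76]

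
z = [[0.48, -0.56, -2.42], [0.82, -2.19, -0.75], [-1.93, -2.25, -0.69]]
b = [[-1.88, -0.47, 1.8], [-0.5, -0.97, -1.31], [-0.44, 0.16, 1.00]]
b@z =[[-4.76, -1.97, 3.66], [1.49, 5.35, 2.84], [-2.01, -2.35, 0.25]]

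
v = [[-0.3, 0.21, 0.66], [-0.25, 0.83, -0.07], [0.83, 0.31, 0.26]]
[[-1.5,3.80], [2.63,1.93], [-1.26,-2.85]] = v@[[-1.3, -4.85], [2.47, 1.13], [-3.65, 3.19]]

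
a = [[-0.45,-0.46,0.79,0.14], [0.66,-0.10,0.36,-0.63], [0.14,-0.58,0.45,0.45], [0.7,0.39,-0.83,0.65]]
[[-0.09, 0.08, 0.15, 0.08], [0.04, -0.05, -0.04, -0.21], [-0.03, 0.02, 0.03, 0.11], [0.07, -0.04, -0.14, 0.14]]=a @ [[0.06, -0.04, -0.09, -0.05],[-0.04, 0.13, 0.14, 0.09],[-0.09, 0.14, 0.21, 0.07],[-0.05, 0.09, 0.07, 0.31]]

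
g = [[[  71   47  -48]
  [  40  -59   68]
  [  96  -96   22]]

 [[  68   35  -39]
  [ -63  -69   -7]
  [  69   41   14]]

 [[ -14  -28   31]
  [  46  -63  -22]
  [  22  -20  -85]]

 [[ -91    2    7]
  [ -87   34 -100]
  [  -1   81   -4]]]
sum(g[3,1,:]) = -153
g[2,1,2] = -22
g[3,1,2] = -100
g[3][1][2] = -100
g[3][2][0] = -1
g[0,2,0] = 96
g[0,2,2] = 22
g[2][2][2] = -85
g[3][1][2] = -100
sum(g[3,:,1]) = 117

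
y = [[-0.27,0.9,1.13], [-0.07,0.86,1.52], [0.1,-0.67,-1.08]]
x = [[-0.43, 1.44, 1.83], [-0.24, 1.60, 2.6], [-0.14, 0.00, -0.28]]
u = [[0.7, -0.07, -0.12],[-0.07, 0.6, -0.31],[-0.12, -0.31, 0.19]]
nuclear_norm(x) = 4.25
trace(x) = 0.89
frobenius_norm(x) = 3.88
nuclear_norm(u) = 1.50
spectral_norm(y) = 2.60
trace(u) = 1.49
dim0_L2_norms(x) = [0.51, 2.15, 3.19]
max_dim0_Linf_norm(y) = 1.52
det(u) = -0.00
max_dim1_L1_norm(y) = 2.45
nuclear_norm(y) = 2.85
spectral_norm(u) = 0.77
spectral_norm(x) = 3.87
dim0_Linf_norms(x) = [0.43, 1.6, 2.6]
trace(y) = -0.49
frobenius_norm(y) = 2.62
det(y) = 0.00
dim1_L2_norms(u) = [0.71, 0.68, 0.38]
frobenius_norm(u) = 1.06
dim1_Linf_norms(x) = [1.83, 2.6, 0.28]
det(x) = -0.02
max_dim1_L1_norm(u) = 0.98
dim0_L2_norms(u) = [0.71, 0.68, 0.38]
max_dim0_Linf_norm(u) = 0.7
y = u @ x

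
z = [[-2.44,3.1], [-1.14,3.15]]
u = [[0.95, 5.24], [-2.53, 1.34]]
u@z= [[-8.29, 19.45], [4.65, -3.62]]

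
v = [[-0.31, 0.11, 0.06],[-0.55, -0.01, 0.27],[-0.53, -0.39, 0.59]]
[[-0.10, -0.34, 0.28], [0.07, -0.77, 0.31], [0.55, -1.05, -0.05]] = v @ [[0.4, 1.18, -0.41], [-0.35, 0.46, 1.2], [1.06, -0.42, 0.34]]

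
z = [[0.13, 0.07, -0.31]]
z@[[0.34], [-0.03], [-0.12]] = [[0.08]]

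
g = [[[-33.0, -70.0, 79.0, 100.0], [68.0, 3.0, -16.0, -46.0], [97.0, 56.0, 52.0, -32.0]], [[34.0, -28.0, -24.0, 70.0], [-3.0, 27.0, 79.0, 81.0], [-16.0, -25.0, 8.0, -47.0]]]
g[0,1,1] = 3.0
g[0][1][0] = 68.0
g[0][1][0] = 68.0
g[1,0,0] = 34.0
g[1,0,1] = -28.0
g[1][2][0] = -16.0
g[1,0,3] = 70.0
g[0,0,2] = 79.0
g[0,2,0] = 97.0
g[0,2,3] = -32.0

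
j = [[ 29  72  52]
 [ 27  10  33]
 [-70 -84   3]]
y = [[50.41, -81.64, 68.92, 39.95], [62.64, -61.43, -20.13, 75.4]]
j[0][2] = 52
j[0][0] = 29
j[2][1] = -84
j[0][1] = 72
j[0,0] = 29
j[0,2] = 52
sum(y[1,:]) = 56.480000000000004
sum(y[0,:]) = 77.64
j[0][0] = 29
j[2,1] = -84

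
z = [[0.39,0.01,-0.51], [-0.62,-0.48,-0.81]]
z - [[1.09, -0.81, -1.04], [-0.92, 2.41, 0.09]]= [[-0.7, 0.82, 0.53], [0.3, -2.89, -0.9]]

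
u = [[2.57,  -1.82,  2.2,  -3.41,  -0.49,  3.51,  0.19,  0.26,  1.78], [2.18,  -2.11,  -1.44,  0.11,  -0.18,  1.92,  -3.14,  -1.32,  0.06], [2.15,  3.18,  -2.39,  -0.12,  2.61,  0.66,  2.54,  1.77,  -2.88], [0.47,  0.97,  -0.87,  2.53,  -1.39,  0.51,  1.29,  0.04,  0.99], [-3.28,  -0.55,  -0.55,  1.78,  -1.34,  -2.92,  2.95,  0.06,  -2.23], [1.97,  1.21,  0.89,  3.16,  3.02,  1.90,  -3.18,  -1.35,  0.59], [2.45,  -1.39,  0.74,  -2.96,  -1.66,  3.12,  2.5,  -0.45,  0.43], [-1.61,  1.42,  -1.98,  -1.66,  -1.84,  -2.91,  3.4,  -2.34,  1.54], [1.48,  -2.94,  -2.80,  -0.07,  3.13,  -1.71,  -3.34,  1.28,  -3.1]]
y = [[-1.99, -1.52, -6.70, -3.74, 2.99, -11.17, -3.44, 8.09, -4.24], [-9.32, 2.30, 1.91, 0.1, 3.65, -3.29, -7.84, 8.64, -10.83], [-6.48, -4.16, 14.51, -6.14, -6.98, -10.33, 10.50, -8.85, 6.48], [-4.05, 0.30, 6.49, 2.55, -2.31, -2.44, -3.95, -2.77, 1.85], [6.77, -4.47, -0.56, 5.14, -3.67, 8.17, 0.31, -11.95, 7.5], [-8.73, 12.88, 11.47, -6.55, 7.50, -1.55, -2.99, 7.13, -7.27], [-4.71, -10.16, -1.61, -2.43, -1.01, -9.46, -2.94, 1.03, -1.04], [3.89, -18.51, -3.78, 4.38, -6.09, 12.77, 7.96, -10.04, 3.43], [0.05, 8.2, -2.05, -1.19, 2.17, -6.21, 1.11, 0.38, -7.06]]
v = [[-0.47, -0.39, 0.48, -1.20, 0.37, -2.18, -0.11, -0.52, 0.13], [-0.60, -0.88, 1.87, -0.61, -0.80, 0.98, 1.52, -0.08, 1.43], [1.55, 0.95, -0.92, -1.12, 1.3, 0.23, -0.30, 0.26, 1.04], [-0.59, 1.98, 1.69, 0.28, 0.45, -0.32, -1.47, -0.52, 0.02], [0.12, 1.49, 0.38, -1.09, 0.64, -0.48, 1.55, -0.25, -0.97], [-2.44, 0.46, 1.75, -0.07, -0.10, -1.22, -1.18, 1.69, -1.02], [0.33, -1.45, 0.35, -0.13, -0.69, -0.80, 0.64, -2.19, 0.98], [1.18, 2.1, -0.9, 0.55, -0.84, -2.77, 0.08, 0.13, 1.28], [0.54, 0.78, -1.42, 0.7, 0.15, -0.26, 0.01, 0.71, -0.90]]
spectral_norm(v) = 4.99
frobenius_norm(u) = 18.44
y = u @ v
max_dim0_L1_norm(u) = 22.53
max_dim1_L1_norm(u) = 19.85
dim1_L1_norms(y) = [43.88, 47.88, 74.43, 26.71, 48.54, 66.07, 34.39, 70.85, 28.42]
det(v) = -0.13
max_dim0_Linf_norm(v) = 2.77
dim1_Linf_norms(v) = [2.18, 1.87, 1.55, 1.98, 1.55, 2.44, 2.19, 2.77, 1.42]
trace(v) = -2.70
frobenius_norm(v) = 9.57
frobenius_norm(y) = 59.95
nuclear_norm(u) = 45.39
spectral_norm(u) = 10.87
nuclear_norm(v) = 24.18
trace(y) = -7.89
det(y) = -55383.91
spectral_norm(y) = 43.60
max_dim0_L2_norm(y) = 26.91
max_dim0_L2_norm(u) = 8.11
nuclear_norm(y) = 131.87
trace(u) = -1.78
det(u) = 34503.19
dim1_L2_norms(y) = [17.15, 19.32, 26.33, 10.15, 19.29, 24.25, 15.34, 27.7, 12.94]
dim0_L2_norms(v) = [3.33, 3.91, 3.69, 2.27, 2.07, 4.0, 2.96, 2.97, 2.92]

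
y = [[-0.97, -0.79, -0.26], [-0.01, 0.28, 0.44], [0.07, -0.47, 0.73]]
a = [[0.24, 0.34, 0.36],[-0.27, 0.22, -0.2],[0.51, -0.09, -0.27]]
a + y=[[-0.73, -0.45, 0.10], [-0.28, 0.5, 0.24], [0.58, -0.56, 0.46]]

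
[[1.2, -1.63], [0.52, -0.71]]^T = [[1.2,0.52], [-1.63,-0.71]]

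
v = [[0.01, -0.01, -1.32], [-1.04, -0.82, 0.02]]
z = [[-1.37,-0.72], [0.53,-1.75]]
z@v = [[0.74, 0.60, 1.79], [1.83, 1.43, -0.73]]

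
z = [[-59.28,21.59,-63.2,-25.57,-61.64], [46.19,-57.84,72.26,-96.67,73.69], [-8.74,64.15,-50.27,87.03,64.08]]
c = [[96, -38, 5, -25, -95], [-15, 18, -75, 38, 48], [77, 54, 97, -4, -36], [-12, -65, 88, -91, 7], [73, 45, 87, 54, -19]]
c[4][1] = 45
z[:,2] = [-63.2, 72.26, -50.27]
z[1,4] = 73.69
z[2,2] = -50.27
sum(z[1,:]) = 37.629999999999995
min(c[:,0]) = -15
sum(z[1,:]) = 37.629999999999995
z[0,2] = -63.2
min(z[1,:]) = -96.67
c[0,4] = -95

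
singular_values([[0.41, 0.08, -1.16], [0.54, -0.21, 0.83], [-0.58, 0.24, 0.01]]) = [1.44, 0.93, 0.1]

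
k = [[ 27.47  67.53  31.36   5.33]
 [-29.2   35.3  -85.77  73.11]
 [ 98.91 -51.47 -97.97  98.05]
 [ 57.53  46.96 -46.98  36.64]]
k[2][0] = 98.91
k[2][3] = 98.05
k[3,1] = 46.96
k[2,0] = 98.91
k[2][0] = 98.91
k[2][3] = 98.05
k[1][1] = 35.3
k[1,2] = -85.77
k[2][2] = -97.97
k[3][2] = -46.98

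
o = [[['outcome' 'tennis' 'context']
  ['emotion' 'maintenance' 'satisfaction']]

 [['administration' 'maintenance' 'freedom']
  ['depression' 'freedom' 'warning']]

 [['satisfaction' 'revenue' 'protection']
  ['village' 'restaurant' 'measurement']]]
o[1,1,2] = 'warning'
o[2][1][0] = 'village'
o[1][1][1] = 'freedom'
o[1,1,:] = ['depression', 'freedom', 'warning']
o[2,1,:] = ['village', 'restaurant', 'measurement']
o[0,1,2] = 'satisfaction'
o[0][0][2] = 'context'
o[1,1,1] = 'freedom'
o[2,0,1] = 'revenue'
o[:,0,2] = ['context', 'freedom', 'protection']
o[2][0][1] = 'revenue'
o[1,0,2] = 'freedom'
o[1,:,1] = ['maintenance', 'freedom']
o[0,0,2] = 'context'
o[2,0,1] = 'revenue'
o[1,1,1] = 'freedom'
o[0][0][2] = 'context'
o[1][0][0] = 'administration'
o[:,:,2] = [['context', 'satisfaction'], ['freedom', 'warning'], ['protection', 'measurement']]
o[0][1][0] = 'emotion'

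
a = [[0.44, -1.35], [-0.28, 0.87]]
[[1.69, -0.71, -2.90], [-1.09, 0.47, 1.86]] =a@[[-0.25, 3.78, -2.53], [-1.33, 1.76, 1.32]]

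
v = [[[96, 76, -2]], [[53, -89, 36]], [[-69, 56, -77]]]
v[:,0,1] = [76, -89, 56]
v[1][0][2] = 36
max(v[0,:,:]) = 96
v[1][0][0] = 53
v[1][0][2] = 36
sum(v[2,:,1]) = 56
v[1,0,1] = -89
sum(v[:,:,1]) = 43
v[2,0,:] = [-69, 56, -77]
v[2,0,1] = 56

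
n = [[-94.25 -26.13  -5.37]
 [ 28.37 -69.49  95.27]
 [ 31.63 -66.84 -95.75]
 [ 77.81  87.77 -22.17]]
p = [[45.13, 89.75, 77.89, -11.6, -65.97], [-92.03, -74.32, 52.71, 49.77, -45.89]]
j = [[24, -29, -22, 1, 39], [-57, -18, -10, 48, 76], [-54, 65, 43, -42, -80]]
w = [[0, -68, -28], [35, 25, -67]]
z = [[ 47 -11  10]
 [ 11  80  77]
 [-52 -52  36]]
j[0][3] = 1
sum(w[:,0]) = 35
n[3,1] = 87.77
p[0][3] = -11.6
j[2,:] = [-54, 65, 43, -42, -80]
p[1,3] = 49.77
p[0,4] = -65.97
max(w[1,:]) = 35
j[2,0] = -54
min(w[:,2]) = -67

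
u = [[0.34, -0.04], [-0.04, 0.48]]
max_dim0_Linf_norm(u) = 0.48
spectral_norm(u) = 0.49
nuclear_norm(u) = 0.82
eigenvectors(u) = [[-0.97, 0.26], [-0.26, -0.97]]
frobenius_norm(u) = 0.59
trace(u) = 0.82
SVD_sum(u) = [[0.03,  -0.12],[-0.12,  0.46]] + [[0.31, 0.08], [0.08, 0.02]]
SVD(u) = [[-0.26, 0.97], [0.97, 0.26]] @ diag([0.4906225774829855, 0.3293774225170146]) @ [[-0.26, 0.97], [0.97, 0.26]]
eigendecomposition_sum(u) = [[0.31, 0.08], [0.08, 0.02]] + [[0.03, -0.12],[-0.12, 0.46]]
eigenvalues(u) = [0.33, 0.49]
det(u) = 0.16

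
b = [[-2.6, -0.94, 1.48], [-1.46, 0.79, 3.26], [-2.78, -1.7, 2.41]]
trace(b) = 0.60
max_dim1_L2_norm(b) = 4.05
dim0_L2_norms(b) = [4.08, 2.1, 4.32]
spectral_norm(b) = 5.85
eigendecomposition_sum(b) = [[-2.08+0.00j, (-0.16+0j), (0.93-0j)], [(0.49-0j), (0.04-0j), (-0.22+0j)], [(-1.27+0j), -0.10+0.00j, (0.57-0j)]] + [[(-0.26-0.38j), (-0.39+0.06j), (0.27+0.65j)], [(-0.98+0.94j), 0.38+1.09j, 1.74-1.11j], [(-0.75-0.69j), -0.80+0.34j, (0.92+1.25j)]] + [[-0.26+0.38j, -0.39-0.06j, (0.27-0.65j)], [-0.98-0.94j, (0.38-1.09j), (1.74+1.11j)], [-0.75+0.69j, (-0.8-0.34j), (0.92-1.25j)]]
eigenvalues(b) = [(-1.47+0j), (1.04+1.96j), (1.04-1.96j)]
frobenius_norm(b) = 6.30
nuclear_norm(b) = 8.65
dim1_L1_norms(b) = [5.02, 5.51, 6.89]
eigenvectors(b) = [[-0.84+0.00j, -0.04+0.26j, (-0.04-0.26j)],  [(0.2+0j), 0.77+0.00j, (0.77-0j)],  [-0.51+0.00j, 0.04+0.58j, (0.04-0.58j)]]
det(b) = -7.22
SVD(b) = [[-0.51, 0.35, -0.78], [-0.53, -0.85, -0.03], [-0.67, 0.4, 0.62]] @ diag([5.854400007526577, 2.2515425851693966, 0.548047934985164]) @ [[0.68, 0.21, -0.7],[-0.36, -0.75, -0.56],[0.64, -0.63, 0.44]]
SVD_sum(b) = [[-2.04, -0.62, 2.11], [-2.13, -0.64, 2.20], [-2.68, -0.81, 2.77]] + [[-0.28, -0.59, -0.45], [0.68, 1.42, 1.07], [-0.32, -0.68, -0.51]] + [[-0.27, 0.27, -0.19], [-0.01, 0.01, -0.01], [0.22, -0.22, 0.15]]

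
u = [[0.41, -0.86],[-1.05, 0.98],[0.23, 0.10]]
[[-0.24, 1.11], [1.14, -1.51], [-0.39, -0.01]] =u @ [[-1.49,0.43], [-0.43,-1.08]]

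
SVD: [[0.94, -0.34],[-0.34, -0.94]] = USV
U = [[-0.94, 0.34], [0.34, 0.94]]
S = [1.0, 1.0]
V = [[-1.0,-0.0], [-0.0,-1.0]]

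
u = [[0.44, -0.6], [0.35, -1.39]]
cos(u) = [[1.00, -0.25], [0.14, 0.25]]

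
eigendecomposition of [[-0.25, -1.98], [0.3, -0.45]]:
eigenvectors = [[0.93+0.00j, (0.93-0j)], [(0.05-0.36j), (0.05+0.36j)]]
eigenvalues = [(-0.35+0.76j), (-0.35-0.76j)]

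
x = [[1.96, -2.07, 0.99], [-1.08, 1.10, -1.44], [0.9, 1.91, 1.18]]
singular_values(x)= [3.62, 2.45, 0.56]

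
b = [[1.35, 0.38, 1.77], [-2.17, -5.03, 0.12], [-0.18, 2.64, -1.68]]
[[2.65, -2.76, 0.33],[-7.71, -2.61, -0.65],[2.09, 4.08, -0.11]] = b @ [[0.29, -0.09, 0.81],[1.43, 0.52, -0.23],[0.97, -1.60, -0.38]]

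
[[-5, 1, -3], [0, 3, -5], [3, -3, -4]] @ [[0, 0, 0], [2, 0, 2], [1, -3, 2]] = [[-1, 9, -4], [1, 15, -4], [-10, 12, -14]]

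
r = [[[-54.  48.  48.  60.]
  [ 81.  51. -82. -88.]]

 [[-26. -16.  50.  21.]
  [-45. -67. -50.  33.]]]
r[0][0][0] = -54.0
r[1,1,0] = -45.0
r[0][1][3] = -88.0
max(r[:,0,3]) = 60.0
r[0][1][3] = -88.0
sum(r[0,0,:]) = 102.0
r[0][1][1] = 51.0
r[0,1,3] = -88.0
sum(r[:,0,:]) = 131.0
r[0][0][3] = 60.0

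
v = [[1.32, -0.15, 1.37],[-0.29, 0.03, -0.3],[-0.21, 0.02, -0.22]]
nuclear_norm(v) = 1.98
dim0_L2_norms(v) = [1.37, 0.15, 1.42]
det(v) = 0.00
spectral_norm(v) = 1.98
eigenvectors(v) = [[(-0.97+0j), -0.70+0.00j, -0.70-0.00j], [0.21+0.00j, 0.10-0.18j, 0.10+0.18j], [0.15+0.00j, (0.69-0.02j), 0.69+0.02j]]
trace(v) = 1.13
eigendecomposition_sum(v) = [[1.32+0.00j, -0.15+0.00j, (1.37+0j)], [(-0.29+0j), (0.03+0j), (-0.3-0j)], [(-0.21+0j), 0.02+0.00j, (-0.22-0j)]] + [[0.00+0.00j,0.00+0.01j,-0j],[-0.00+0.00j,(-0-0j),(-0+0j)],[-0.00-0.00j,-0.00-0.01j,(-0+0j)]] + [[-0j, -0.01j, 0.00+0.00j],[(-0-0j), -0.00+0.00j, -0.00-0.00j],[(-0+0j), (-0+0.01j), (-0-0j)]]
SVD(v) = [[-0.97, 0.24, 0.09],  [0.21, 0.51, 0.83],  [0.15, 0.82, -0.55]] @ diag([1.977289793852427, 0.004817533135643886, 0.001364734960870767]) @ [[-0.69, 0.08, -0.72], [0.07, -0.98, -0.17], [-0.72, -0.17, 0.67]]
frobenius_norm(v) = 1.98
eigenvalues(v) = [(1.14+0j), (-0+0j), (-0-0j)]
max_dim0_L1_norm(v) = 1.89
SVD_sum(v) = [[1.32, -0.15, 1.37],[-0.29, 0.03, -0.30],[-0.21, 0.02, -0.22]] + [[0.0, -0.0, -0.0], [0.0, -0.0, -0.0], [0.00, -0.00, -0.00]] + [[-0.00, -0.0, 0.0], [-0.0, -0.0, 0.0], [0.00, 0.00, -0.0]]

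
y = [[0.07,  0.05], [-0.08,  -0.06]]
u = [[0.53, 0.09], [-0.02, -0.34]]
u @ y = [[0.03, 0.02], [0.03, 0.02]]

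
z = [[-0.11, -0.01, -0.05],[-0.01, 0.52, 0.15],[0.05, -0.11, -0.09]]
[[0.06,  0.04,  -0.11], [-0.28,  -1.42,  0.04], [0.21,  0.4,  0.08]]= z @ [[0.45, 0.49, 1.24], [0.09, -2.33, 0.24], [-2.16, -1.33, -0.51]]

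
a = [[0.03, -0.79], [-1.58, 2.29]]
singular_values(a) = [2.86, 0.41]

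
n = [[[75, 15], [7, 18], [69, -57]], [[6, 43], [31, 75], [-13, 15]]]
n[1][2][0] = -13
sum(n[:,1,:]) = 131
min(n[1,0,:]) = 6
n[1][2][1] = 15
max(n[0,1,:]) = 18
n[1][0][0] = 6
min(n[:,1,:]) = 7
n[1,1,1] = 75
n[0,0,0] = 75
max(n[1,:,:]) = 75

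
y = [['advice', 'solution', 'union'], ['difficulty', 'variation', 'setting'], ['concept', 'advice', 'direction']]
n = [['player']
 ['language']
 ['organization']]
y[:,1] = ['solution', 'variation', 'advice']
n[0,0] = 'player'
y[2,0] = 'concept'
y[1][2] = 'setting'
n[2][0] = 'organization'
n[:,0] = ['player', 'language', 'organization']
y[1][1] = 'variation'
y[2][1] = 'advice'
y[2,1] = 'advice'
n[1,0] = 'language'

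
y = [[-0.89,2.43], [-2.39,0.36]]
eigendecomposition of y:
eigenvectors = [[0.71+0.00j, (0.71-0j)], [0.18+0.68j, 0.18-0.68j]]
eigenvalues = [(-0.26+2.33j), (-0.26-2.33j)]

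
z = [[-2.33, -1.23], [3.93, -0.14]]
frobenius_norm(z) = 4.73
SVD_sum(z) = [[-2.44, -0.29],[3.86, 0.46]] + [[0.11, -0.94], [0.07, -0.60]]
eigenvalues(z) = [(-1.24+1.91j), (-1.24-1.91j)]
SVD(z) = [[-0.53, 0.85], [0.85, 0.53]] @ diag([4.598607432836949, 1.12210056530454]) @ [[0.99, 0.12], [0.12, -0.99]]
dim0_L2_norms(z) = [4.57, 1.24]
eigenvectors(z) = [[0.24-0.42j, (0.24+0.42j)], [(-0.87+0j), (-0.87-0j)]]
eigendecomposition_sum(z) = [[-1.17+0.60j, (-0.62-0.4j)],[1.97+1.27j, -0.07+1.31j]] + [[(-1.17-0.6j), (-0.62+0.4j)], [(1.97-1.27j), (-0.07-1.31j)]]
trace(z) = -2.47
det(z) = 5.16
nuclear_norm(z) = 5.72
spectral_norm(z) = 4.60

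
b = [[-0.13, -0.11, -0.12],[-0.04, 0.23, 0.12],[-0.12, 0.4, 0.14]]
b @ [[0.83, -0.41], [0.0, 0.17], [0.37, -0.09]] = [[-0.15, 0.05], [0.01, 0.04], [-0.05, 0.10]]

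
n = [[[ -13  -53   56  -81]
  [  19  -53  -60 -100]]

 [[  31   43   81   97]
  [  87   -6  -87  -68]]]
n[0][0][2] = 56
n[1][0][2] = 81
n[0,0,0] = -13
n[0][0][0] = -13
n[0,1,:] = [19, -53, -60, -100]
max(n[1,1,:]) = 87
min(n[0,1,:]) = -100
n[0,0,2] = 56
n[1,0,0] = 31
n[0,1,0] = 19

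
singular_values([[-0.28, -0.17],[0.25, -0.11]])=[0.38, 0.19]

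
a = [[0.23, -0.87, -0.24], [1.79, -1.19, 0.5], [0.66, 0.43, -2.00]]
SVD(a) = [[-0.25, -0.17, 0.95], [-0.91, -0.29, -0.29], [0.32, -0.94, -0.08]] @ diag([2.31360327812471, 2.136811768593711, 0.6628539334197318]) @ [[-0.64, 0.62, -0.45], [-0.55, 0.04, 0.83], [-0.54, -0.78, -0.32]]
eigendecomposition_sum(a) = [[0.11+0.68j,-0.42-0.15j,-0.16-0.03j], [(0.89+0.29j),(-0.44+0.41j),-0.14+0.18j], [0.35+0.10j,-0.17+0.17j,(-0.05+0.07j)]] + [[(0.11-0.68j), -0.42+0.15j, (-0.16+0.03j)], [0.89-0.29j, -0.44-0.41j, -0.14-0.18j], [0.35-0.10j, -0.17-0.17j, -0.05-0.07j]] + [[-0j, -0.04+0.00j, 0.09-0.00j], [(0.02-0j), -0.31+0.00j, (0.77-0j)], [(-0.05+0j), (0.76-0j), -1.90+0.00j]]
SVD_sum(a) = [[0.37, -0.36, 0.26],[1.35, -1.32, 0.95],[-0.48, 0.47, -0.34]] + [[0.2, -0.01, -0.3], [0.34, -0.02, -0.51], [1.11, -0.08, -1.68]] + [[-0.34, -0.49, -0.20], [0.1, 0.15, 0.06], [0.03, 0.04, 0.02]]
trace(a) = -2.96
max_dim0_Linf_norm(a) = 2.0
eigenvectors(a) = [[(0.26+0.5j), 0.26-0.50j, -0.04+0.00j], [0.77+0.00j, 0.77-0.00j, -0.38+0.00j], [(0.3-0.01j), 0.30+0.01j, 0.92+0.00j]]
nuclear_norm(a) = 5.11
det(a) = -3.28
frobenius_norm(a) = 3.22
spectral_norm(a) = 2.31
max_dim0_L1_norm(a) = 2.74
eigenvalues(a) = [(-0.38+1.16j), (-0.38-1.16j), (-2.21+0j)]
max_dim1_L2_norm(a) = 2.21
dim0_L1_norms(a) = [2.68, 2.49, 2.74]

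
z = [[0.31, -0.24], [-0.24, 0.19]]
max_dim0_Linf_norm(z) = 0.31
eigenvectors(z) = [[0.79,0.62], [-0.62,0.79]]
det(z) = 0.00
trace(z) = 0.50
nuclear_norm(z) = 0.50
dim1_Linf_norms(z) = [0.31, 0.24]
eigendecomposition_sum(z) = [[0.31, -0.24], [-0.24, 0.19]] + [[0.0, 0.0], [0.0, 0.0]]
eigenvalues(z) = [0.5, 0.0]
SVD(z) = [[-0.79, 0.62], [0.62, 0.79]] @ diag([0.4973863375370596, 0.0026136624629403693]) @ [[-0.79, 0.62], [0.62, 0.79]]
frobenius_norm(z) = 0.50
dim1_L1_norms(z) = [0.55, 0.43]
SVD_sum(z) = [[0.31, -0.24],[-0.24, 0.19]] + [[0.0, 0.00], [0.0, 0.0]]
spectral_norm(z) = 0.50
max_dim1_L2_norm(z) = 0.39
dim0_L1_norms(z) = [0.55, 0.43]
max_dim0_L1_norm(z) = 0.55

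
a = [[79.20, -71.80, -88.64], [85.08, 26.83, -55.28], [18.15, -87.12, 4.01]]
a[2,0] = 18.15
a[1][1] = 26.83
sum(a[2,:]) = -64.96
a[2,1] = -87.12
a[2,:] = [18.15, -87.12, 4.01]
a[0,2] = -88.64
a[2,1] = -87.12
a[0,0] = 79.2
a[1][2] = -55.28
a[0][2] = -88.64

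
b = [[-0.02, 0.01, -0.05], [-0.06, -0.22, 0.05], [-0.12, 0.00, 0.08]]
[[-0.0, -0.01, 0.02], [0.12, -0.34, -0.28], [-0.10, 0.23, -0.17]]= b @ [[0.61, -1.17, 0.93], [-0.78, 2.11, 0.85], [-0.39, 1.11, -0.67]]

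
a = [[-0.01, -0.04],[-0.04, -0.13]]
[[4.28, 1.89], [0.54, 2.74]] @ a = [[-0.12, -0.42],[-0.12, -0.38]]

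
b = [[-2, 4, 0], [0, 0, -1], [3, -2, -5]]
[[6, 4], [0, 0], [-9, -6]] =b@[[-3, -2], [0, 0], [0, 0]]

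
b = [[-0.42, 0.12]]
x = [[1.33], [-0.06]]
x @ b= [[-0.56, 0.16], [0.03, -0.01]]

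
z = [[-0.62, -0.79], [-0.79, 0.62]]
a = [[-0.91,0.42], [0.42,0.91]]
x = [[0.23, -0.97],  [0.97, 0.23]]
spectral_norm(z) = 1.00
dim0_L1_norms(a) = [1.33, 1.33]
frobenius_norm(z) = 1.42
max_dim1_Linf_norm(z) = 0.79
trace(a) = 0.00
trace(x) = 0.46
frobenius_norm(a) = 1.42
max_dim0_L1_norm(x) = 1.2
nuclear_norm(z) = 2.01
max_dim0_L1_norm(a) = 1.33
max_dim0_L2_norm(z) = 1.0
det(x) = 0.99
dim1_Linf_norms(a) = [0.91, 0.91]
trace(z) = 0.00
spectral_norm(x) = 1.00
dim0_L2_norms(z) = [1.0, 1.0]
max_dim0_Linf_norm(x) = 0.97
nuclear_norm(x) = 1.99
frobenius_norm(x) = 1.41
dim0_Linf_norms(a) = [0.91, 0.91]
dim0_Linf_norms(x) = [0.97, 0.97]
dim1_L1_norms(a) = [1.33, 1.33]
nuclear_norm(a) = 2.00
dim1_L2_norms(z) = [1.0, 1.0]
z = x @ a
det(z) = -1.01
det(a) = -1.00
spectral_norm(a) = 1.00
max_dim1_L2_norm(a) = 1.0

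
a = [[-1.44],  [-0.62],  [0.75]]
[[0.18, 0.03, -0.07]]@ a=[[-0.33]]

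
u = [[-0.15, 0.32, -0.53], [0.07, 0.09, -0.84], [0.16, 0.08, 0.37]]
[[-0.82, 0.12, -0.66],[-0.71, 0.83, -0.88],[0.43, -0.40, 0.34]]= u@[[1.04, 0.52, 0.01], [-0.65, -1.13, -0.39], [0.86, -1.06, 1.01]]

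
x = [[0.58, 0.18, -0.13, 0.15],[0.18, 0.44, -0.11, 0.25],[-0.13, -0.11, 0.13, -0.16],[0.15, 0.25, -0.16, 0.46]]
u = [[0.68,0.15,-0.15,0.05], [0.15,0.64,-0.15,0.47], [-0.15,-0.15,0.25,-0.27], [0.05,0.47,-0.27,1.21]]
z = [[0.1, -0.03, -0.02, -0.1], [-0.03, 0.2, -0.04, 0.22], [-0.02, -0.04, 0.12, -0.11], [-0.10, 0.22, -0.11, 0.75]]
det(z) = 0.00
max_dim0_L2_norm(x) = 0.64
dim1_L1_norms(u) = [1.03, 1.41, 0.82, 2.0]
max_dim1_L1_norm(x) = 1.04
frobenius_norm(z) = 0.88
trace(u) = 2.78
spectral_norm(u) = 1.57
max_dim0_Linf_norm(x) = 0.58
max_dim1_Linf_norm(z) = 0.75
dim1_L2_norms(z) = [0.15, 0.3, 0.17, 0.8]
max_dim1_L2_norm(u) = 1.33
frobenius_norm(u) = 1.77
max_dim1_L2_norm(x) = 0.64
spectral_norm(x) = 0.95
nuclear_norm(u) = 2.78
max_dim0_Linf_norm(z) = 0.75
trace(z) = 1.17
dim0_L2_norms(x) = [0.64, 0.55, 0.27, 0.57]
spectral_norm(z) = 0.86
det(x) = 0.00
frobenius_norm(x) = 1.05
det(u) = 0.06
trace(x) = 1.61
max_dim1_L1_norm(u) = 2.0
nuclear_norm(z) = 1.17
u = z + x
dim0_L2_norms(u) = [0.71, 0.82, 0.42, 1.33]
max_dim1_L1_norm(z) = 1.18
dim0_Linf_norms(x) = [0.58, 0.44, 0.16, 0.46]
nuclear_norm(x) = 1.61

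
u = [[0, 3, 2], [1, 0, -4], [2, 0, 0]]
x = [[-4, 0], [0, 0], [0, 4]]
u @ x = [[0, 8], [-4, -16], [-8, 0]]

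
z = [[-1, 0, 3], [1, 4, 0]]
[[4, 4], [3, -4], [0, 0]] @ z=[[0, 16, 12], [-7, -16, 9], [0, 0, 0]]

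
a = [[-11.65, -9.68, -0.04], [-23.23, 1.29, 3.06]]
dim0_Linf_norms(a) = [23.23, 9.68, 3.06]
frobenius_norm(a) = 27.93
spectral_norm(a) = 26.34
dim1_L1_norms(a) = [21.37, 27.58]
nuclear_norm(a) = 35.62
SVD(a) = [[-0.49, -0.87],  [-0.87, 0.49]] @ diag([26.343335904948646, 9.279857401870105]) @ [[0.99, 0.14, -0.1], [-0.12, 0.98, 0.16]]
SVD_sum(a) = [[-12.61, -1.73, 1.29], [-22.70, -3.12, 2.32]] + [[0.96, -7.95, -1.33], [-0.53, 4.41, 0.74]]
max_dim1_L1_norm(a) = 27.58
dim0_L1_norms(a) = [34.88, 10.97, 3.1]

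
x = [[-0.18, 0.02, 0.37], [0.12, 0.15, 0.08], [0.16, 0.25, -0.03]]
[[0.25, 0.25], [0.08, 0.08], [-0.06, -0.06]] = x @ [[0.66, 0.68], [-0.55, -0.56], [1.02, 1.04]]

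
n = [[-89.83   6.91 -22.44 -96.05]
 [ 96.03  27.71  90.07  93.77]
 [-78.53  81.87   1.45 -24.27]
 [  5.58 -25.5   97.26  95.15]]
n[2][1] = 81.87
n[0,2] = -22.44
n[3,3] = 95.15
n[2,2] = 1.45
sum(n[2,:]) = -19.479999999999997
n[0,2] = -22.44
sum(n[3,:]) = 172.49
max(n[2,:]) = 81.87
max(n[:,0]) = 96.03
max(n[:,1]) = 81.87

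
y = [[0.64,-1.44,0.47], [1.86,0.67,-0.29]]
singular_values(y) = [2.0, 1.64]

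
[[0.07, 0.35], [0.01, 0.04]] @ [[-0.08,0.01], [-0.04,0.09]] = [[-0.02, 0.03], [-0.0, 0.00]]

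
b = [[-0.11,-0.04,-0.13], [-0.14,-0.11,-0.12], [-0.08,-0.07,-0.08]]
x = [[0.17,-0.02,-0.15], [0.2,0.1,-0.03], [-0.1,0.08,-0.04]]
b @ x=[[-0.01, -0.01, 0.02], [-0.03, -0.02, 0.03], [-0.02, -0.01, 0.02]]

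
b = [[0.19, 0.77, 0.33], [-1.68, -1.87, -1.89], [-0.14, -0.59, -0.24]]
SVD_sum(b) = [[0.39, 0.49, 0.45], [-1.6, -1.98, -1.84], [-0.30, -0.37, -0.34]] + [[-0.2, 0.28, -0.13], [-0.08, 0.11, -0.05], [0.16, -0.22, 0.1]] + [[-0.00, -0.00, 0.0],[-0.00, -0.0, 0.00],[-0.0, -0.00, 0.00]]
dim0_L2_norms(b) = [1.7, 2.11, 1.93]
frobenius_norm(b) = 3.32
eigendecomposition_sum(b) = [[0.80,0.85,0.89], [-1.76,-1.88,-1.96], [-0.61,-0.65,-0.68]] + [[-0.57, -0.08, -0.50], [0.09, 0.01, 0.08], [0.42, 0.06, 0.37]] + [[-0.04, 0.0, -0.05], [-0.01, 0.0, -0.02], [0.05, -0.0, 0.06]]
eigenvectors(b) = [[-0.39, 0.80, -0.64], [0.87, -0.13, -0.18], [0.30, -0.59, 0.75]]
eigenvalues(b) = [-1.76, -0.18, 0.02]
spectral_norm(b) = 3.29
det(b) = 0.01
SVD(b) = [[-0.24, -0.75, 0.62], [0.96, -0.3, 0.01], [0.18, 0.59, 0.79]] @ diag([3.288254967624033, 0.4918927046337602, 0.0045645398402900765]) @ [[-0.51, -0.63, -0.59], [0.55, -0.76, 0.34], [-0.66, -0.15, 0.73]]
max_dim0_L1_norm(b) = 3.23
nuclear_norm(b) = 3.78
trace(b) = -1.92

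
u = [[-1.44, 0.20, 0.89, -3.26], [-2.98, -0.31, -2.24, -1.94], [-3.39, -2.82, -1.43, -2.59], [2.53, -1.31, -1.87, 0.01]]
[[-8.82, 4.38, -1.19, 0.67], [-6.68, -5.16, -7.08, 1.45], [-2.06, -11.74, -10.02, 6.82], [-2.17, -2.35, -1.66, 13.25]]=u @ [[-0.85, 1.54, 1.01, 2.49], [-2.09, 3.13, 1.34, -2.64], [1.49, 1.14, 1.32, -1.88], [3.36, -1.52, 0.36, -1.98]]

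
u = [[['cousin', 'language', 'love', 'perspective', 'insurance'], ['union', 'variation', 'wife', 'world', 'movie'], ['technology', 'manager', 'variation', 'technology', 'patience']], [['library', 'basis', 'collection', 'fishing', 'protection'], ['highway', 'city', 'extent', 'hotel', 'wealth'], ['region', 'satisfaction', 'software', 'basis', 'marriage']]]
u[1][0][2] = 'collection'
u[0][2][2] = 'variation'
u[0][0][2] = 'love'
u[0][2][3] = 'technology'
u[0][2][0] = 'technology'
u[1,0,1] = 'basis'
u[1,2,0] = 'region'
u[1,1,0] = 'highway'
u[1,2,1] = 'satisfaction'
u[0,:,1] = ['language', 'variation', 'manager']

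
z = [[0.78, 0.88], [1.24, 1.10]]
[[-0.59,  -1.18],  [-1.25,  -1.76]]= z @ [[-1.97, -1.08], [1.08, -0.38]]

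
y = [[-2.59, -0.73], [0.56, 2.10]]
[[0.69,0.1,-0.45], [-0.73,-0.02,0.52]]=y @ [[-0.18,-0.04,0.11],[-0.30,0.00,0.22]]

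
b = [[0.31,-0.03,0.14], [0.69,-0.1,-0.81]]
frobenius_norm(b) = 1.12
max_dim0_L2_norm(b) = 0.82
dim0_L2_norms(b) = [0.76, 0.1, 0.82]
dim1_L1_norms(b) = [0.48, 1.6]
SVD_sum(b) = [[0.07, -0.01, -0.08], [0.71, -0.10, -0.79]] + [[0.24,-0.02,0.22], [-0.02,0.00,-0.02]]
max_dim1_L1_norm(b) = 1.6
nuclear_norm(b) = 1.40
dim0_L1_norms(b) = [1.0, 0.13, 0.95]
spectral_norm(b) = 1.07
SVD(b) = [[0.1, 1.00], [1.0, -0.10]] @ diag([1.073564437989277, 0.3259745350250046]) @ [[0.67, -0.1, -0.74],[0.74, -0.06, 0.67]]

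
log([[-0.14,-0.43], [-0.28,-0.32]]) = [[(-1.48+1.18j), 0.91+1.88j],[0.59+1.23j, -1.10+1.97j]]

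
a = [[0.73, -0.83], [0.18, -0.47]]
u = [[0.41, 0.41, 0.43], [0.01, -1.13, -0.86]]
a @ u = [[0.29, 1.24, 1.03], [0.07, 0.6, 0.48]]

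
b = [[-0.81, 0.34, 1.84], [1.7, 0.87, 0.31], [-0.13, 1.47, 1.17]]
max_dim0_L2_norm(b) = 2.2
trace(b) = 1.23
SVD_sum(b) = [[-0.21, 0.99, 1.49], [-0.06, 0.3, 0.45], [-0.21, 0.99, 1.48]] + [[-0.78, -0.36, 0.13], [1.64, 0.77, -0.28], [0.28, 0.13, -0.05]] + [[0.17,-0.29,0.22], [0.12,-0.2,0.15], [-0.21,0.35,-0.26]]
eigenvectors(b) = [[(-0.63+0j), (-0.63-0j), 0.44+0.00j],[0.45+0.42j, (0.45-0.42j), (0.61+0j)],[(-0.15-0.44j), -0.15+0.44j, (0.66+0j)]]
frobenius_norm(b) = 3.38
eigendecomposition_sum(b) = [[-0.58+0.27j, (-0.2-0.32j), 0.57+0.12j], [(0.6+0.2j), (-0.08+0.37j), (-0.33-0.47j)], [-0.33-0.34j, 0.18-0.22j, 0.06+0.43j]] + [[-0.58-0.27j, (-0.2+0.32j), (0.57-0.12j)], [(0.6-0.2j), -0.08-0.37j, -0.33+0.47j], [-0.33+0.34j, (0.18+0.22j), (0.06-0.43j)]] + [[(0.36+0j), (0.74-0j), (0.7-0j)],[(0.5+0j), 1.02-0.00j, (0.97-0j)],[0.54+0.00j, (1.11-0j), (1.06-0j)]]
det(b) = 3.66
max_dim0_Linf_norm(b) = 1.84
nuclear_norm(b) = 5.34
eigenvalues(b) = [(-0.6+1.07j), (-0.6-1.07j), (2.43+0j)]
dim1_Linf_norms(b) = [1.84, 1.7, 1.47]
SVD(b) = [[0.69, -0.42, -0.58], [0.21, 0.89, -0.4], [0.69, 0.15, 0.71]] @ diag([2.597628611971801, 2.0566337857410453, 0.6852613119196991]) @ [[-0.11, 0.55, 0.83], [0.89, 0.42, -0.16], [-0.43, 0.72, -0.54]]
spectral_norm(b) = 2.60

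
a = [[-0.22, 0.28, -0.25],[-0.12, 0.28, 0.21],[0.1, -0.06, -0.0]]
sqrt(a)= [[-0.03, 0.33, -0.74], [-0.23, 0.6, 0.04], [0.20, -0.13, 0.39]]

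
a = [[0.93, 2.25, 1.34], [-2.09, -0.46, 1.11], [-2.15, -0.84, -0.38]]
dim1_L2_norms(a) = [2.78, 2.41, 2.34]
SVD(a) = [[-0.61,-0.71,0.35],[0.49,-0.69,-0.53],[0.62,-0.16,0.77]] @ diag([3.653179271215173, 2.300750915075586, 0.6067342409512031]) @ [[-0.8,-0.58,-0.14], [0.49,-0.50,-0.72], [-0.35,0.64,-0.68]]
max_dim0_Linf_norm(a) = 2.25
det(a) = -5.10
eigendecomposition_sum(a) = [[(0.5+1.24j), (1.07+0.13j), 0.75-0.46j], [(-1.11+0.44j), (-0.12+0.95j), (0.4+0.67j)], [-1.01-0.21j, -0.54+0.63j, -0.02+0.67j]] + [[0.50-1.24j, (1.07-0.13j), (0.75+0.46j)], [-1.11-0.44j, -0.12-0.95j, (0.4-0.67j)], [(-1.01+0.21j), -0.54-0.63j, (-0.02-0.67j)]] + [[(-0.06-0j),(0.11-0j),(-0.15-0j)], [0.13+0.00j,(-0.22+0j),(0.3+0j)], [(-0.14-0j),0.24-0.00j,(-0.33-0j)]]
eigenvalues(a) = [(0.35+2.87j), (0.35-2.87j), (-0.61+0j)]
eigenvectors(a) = [[(0.65+0j), (0.65-0j), 0.32+0.00j], [-0.00+0.58j, -0.00-0.58j, -0.64+0.00j], [-0.27+0.41j, (-0.27-0.41j), (0.7+0j)]]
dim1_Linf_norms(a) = [2.25, 2.09, 2.15]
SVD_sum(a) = [[1.8, 1.31, 0.32],[-1.43, -1.04, -0.25],[-1.81, -1.32, -0.32]] + [[-0.79,0.81,1.17], [-0.77,0.79,1.14], [-0.17,0.18,0.26]] + [[-0.07, 0.14, -0.15], [0.11, -0.21, 0.22], [-0.16, 0.30, -0.32]]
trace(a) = 0.09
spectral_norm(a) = 3.65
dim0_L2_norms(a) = [3.14, 2.45, 1.78]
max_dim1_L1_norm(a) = 4.52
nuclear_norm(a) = 6.56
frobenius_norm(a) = 4.36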